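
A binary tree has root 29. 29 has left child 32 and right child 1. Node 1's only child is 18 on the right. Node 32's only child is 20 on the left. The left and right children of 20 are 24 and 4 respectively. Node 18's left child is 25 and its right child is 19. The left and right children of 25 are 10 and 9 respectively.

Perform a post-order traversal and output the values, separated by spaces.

Post-order visits the left subtree, then the right subtree, then the node.
At 29: go left to 32.
  At 32: go left to 20.
    At 20: go left to 24.
      24 is a leaf — visit 24.
    At 20: go right to 4.
      4 is a leaf — visit 4.
    Visit 20.
  At 32: no right child.
  Visit 32.
At 29: go right to 1.
  At 1: no left child.
  At 1: go right to 18.
    At 18: go left to 25.
      At 25: go left to 10.
        10 is a leaf — visit 10.
      At 25: go right to 9.
        9 is a leaf — visit 9.
      Visit 25.
    At 18: go right to 19.
      19 is a leaf — visit 19.
    Visit 18.
  Visit 1.
Visit 29.

24 4 20 32 10 9 25 19 18 1 29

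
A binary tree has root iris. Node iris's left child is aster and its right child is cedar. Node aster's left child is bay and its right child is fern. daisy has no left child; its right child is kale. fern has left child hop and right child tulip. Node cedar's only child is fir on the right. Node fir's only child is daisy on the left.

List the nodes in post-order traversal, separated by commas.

Post-order visits the left subtree, then the right subtree, then the node.
At iris: go left to aster.
  At aster: go left to bay.
    bay is a leaf — visit bay.
  At aster: go right to fern.
    At fern: go left to hop.
      hop is a leaf — visit hop.
    At fern: go right to tulip.
      tulip is a leaf — visit tulip.
    Visit fern.
  Visit aster.
At iris: go right to cedar.
  At cedar: no left child.
  At cedar: go right to fir.
    At fir: go left to daisy.
      At daisy: no left child.
      At daisy: go right to kale.
        kale is a leaf — visit kale.
      Visit daisy.
    At fir: no right child.
    Visit fir.
  Visit cedar.
Visit iris.

bay, hop, tulip, fern, aster, kale, daisy, fir, cedar, iris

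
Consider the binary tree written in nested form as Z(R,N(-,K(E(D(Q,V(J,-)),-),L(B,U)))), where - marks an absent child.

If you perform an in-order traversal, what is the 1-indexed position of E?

8

In-order visits the left subtree, then the node, then the right subtree.
At Z: go left to R.
  R is a leaf — visit R.
Visit Z.
At Z: go right to N.
  At N: no left child.
  Visit N.
  At N: go right to K.
    At K: go left to E.
      At E: go left to D.
        At D: go left to Q.
          Q is a leaf — visit Q.
        Visit D.
        At D: go right to V.
          At V: go left to J.
            J is a leaf — visit J.
          Visit V.
          At V: no right child.
      Visit E.
      At E: no right child.
    Visit K.
    At K: go right to L.
      At L: go left to B.
        B is a leaf — visit B.
      Visit L.
      At L: go right to U.
        U is a leaf — visit U.
Full in-order sequence: R, Z, N, Q, D, J, V, E, K, B, L, U.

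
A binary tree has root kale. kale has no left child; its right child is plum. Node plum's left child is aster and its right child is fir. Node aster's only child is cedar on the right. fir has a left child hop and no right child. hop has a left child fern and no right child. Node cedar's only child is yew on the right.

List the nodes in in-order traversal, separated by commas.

kale, aster, cedar, yew, plum, fern, hop, fir

In-order visits the left subtree, then the node, then the right subtree.
At kale: no left child.
Visit kale.
At kale: go right to plum.
  At plum: go left to aster.
    At aster: no left child.
    Visit aster.
    At aster: go right to cedar.
      At cedar: no left child.
      Visit cedar.
      At cedar: go right to yew.
        yew is a leaf — visit yew.
  Visit plum.
  At plum: go right to fir.
    At fir: go left to hop.
      At hop: go left to fern.
        fern is a leaf — visit fern.
      Visit hop.
      At hop: no right child.
    Visit fir.
    At fir: no right child.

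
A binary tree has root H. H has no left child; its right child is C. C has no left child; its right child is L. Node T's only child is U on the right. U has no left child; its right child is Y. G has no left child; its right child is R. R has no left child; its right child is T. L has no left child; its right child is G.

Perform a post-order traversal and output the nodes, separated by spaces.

Y U T R G L C H

Post-order visits the left subtree, then the right subtree, then the node.
At H: no left child.
At H: go right to C.
  At C: no left child.
  At C: go right to L.
    At L: no left child.
    At L: go right to G.
      At G: no left child.
      At G: go right to R.
        At R: no left child.
        At R: go right to T.
          At T: no left child.
          At T: go right to U.
            At U: no left child.
            At U: go right to Y.
              Y is a leaf — visit Y.
            Visit U.
          Visit T.
        Visit R.
      Visit G.
    Visit L.
  Visit C.
Visit H.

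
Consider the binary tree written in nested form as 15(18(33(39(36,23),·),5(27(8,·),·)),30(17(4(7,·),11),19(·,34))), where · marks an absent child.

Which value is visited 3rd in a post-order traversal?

39

Post-order visits the left subtree, then the right subtree, then the node.
At 15: go left to 18.
  At 18: go left to 33.
    At 33: go left to 39.
      At 39: go left to 36.
        36 is a leaf — visit 36.
      At 39: go right to 23.
        23 is a leaf — visit 23.
      Visit 39.
    At 33: no right child.
    Visit 33.
  At 18: go right to 5.
    At 5: go left to 27.
      At 27: go left to 8.
        8 is a leaf — visit 8.
      At 27: no right child.
      Visit 27.
    At 5: no right child.
    Visit 5.
  Visit 18.
At 15: go right to 30.
  At 30: go left to 17.
    At 17: go left to 4.
      At 4: go left to 7.
        7 is a leaf — visit 7.
      At 4: no right child.
      Visit 4.
    At 17: go right to 11.
      11 is a leaf — visit 11.
    Visit 17.
  At 30: go right to 19.
    At 19: no left child.
    At 19: go right to 34.
      34 is a leaf — visit 34.
    Visit 19.
  Visit 30.
Visit 15.
Full post-order sequence: 36, 23, 39, 33, 8, 27, 5, 18, 7, 4, 11, 17, 34, 19, 30, 15.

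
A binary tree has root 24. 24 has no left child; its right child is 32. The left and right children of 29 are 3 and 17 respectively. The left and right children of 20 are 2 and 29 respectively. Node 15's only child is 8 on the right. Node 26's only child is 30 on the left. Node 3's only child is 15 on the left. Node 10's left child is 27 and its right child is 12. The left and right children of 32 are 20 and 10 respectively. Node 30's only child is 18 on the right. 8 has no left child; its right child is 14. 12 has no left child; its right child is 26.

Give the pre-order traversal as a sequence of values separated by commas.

24, 32, 20, 2, 29, 3, 15, 8, 14, 17, 10, 27, 12, 26, 30, 18

Pre-order visits the node, then its left subtree, then its right subtree.
Visit 24.
At 24: no left child.
At 24: go right to 32.
  Visit 32.
  At 32: go left to 20.
    Visit 20.
    At 20: go left to 2.
      2 is a leaf — visit 2.
    At 20: go right to 29.
      Visit 29.
      At 29: go left to 3.
        Visit 3.
        At 3: go left to 15.
          Visit 15.
          At 15: no left child.
          At 15: go right to 8.
            Visit 8.
            At 8: no left child.
            At 8: go right to 14.
              14 is a leaf — visit 14.
        At 3: no right child.
      At 29: go right to 17.
        17 is a leaf — visit 17.
  At 32: go right to 10.
    Visit 10.
    At 10: go left to 27.
      27 is a leaf — visit 27.
    At 10: go right to 12.
      Visit 12.
      At 12: no left child.
      At 12: go right to 26.
        Visit 26.
        At 26: go left to 30.
          Visit 30.
          At 30: no left child.
          At 30: go right to 18.
            18 is a leaf — visit 18.
        At 26: no right child.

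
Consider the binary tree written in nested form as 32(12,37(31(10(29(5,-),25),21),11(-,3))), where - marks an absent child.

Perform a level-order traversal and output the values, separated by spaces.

Level-order visits nodes level by level from the root, left to right within each level.
Level 0: 32
Level 1: 12, 37
Level 2: 31, 11
Level 3: 10, 21, 3
Level 4: 29, 25
Level 5: 5

32 12 37 31 11 10 21 3 29 25 5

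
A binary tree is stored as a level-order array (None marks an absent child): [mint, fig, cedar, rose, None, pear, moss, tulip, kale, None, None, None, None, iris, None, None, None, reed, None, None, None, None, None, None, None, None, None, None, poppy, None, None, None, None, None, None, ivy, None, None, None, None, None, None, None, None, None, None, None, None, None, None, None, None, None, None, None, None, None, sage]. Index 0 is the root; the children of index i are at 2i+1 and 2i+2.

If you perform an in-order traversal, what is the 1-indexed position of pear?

8

In-order visits the left subtree, then the node, then the right subtree.
At mint: go left to fig.
  At fig: go left to rose.
    At rose: go left to tulip.
      tulip is a leaf — visit tulip.
    Visit rose.
    At rose: go right to kale.
      At kale: go left to reed.
        At reed: go left to ivy.
          ivy is a leaf — visit ivy.
        Visit reed.
        At reed: no right child.
      Visit kale.
      At kale: no right child.
  Visit fig.
  At fig: no right child.
Visit mint.
At mint: go right to cedar.
  At cedar: go left to pear.
    pear is a leaf — visit pear.
  Visit cedar.
  At cedar: go right to moss.
    At moss: go left to iris.
      At iris: no left child.
      Visit iris.
      At iris: go right to poppy.
        At poppy: go left to sage.
          sage is a leaf — visit sage.
        Visit poppy.
        At poppy: no right child.
    Visit moss.
    At moss: no right child.
Full in-order sequence: tulip, rose, ivy, reed, kale, fig, mint, pear, cedar, iris, sage, poppy, moss.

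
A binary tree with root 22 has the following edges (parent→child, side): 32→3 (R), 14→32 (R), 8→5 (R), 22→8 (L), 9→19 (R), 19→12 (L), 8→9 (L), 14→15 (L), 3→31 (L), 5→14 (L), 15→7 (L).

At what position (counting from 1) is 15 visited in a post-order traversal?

Post-order visits the left subtree, then the right subtree, then the node.
At 22: go left to 8.
  At 8: go left to 9.
    At 9: no left child.
    At 9: go right to 19.
      At 19: go left to 12.
        12 is a leaf — visit 12.
      At 19: no right child.
      Visit 19.
    Visit 9.
  At 8: go right to 5.
    At 5: go left to 14.
      At 14: go left to 15.
        At 15: go left to 7.
          7 is a leaf — visit 7.
        At 15: no right child.
        Visit 15.
      At 14: go right to 32.
        At 32: no left child.
        At 32: go right to 3.
          At 3: go left to 31.
            31 is a leaf — visit 31.
          At 3: no right child.
          Visit 3.
        Visit 32.
      Visit 14.
    At 5: no right child.
    Visit 5.
  Visit 8.
At 22: no right child.
Visit 22.
Full post-order sequence: 12, 19, 9, 7, 15, 31, 3, 32, 14, 5, 8, 22.

5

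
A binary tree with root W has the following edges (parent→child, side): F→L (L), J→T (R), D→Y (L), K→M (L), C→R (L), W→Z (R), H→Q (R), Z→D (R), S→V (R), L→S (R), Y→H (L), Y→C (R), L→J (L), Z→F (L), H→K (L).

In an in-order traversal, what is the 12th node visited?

Q

In-order visits the left subtree, then the node, then the right subtree.
At W: no left child.
Visit W.
At W: go right to Z.
  At Z: go left to F.
    At F: go left to L.
      At L: go left to J.
        At J: no left child.
        Visit J.
        At J: go right to T.
          T is a leaf — visit T.
      Visit L.
      At L: go right to S.
        At S: no left child.
        Visit S.
        At S: go right to V.
          V is a leaf — visit V.
    Visit F.
    At F: no right child.
  Visit Z.
  At Z: go right to D.
    At D: go left to Y.
      At Y: go left to H.
        At H: go left to K.
          At K: go left to M.
            M is a leaf — visit M.
          Visit K.
          At K: no right child.
        Visit H.
        At H: go right to Q.
          Q is a leaf — visit Q.
      Visit Y.
      At Y: go right to C.
        At C: go left to R.
          R is a leaf — visit R.
        Visit C.
        At C: no right child.
    Visit D.
    At D: no right child.
Full in-order sequence: W, J, T, L, S, V, F, Z, M, K, H, Q, Y, R, C, D.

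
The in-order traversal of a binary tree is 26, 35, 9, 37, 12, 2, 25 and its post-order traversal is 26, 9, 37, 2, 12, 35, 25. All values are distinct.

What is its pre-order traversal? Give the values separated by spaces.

25 35 26 12 37 9 2

The last element of post-order is the root; it splits in-order into left and right subtrees.
Root 25: left subtree has 6 nodes {26, 35, 9, 37, 12, 2}, right has 0 { }.
  Root 35: left subtree has 1 node {26}, right has 4 {9, 37, 12, 2}.
    Root 12: left subtree has 2 nodes {9, 37}, right has 1 {2}.
      Root 37: left subtree has 1 node {9}, right has 0 { }.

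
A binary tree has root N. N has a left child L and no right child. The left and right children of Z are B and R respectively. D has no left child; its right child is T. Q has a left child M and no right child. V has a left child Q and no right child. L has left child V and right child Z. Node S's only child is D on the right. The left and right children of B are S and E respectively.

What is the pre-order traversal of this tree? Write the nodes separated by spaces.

N L V Q M Z B S D T E R

Pre-order visits the node, then its left subtree, then its right subtree.
Visit N.
At N: go left to L.
  Visit L.
  At L: go left to V.
    Visit V.
    At V: go left to Q.
      Visit Q.
      At Q: go left to M.
        M is a leaf — visit M.
      At Q: no right child.
    At V: no right child.
  At L: go right to Z.
    Visit Z.
    At Z: go left to B.
      Visit B.
      At B: go left to S.
        Visit S.
        At S: no left child.
        At S: go right to D.
          Visit D.
          At D: no left child.
          At D: go right to T.
            T is a leaf — visit T.
      At B: go right to E.
        E is a leaf — visit E.
    At Z: go right to R.
      R is a leaf — visit R.
At N: no right child.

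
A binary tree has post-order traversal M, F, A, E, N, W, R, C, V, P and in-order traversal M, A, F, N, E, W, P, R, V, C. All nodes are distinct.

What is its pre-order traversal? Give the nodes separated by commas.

The last element of post-order is the root; it splits in-order into left and right subtrees.
Root P: left subtree has 6 nodes {M, A, F, N, E, W}, right has 3 {R, V, C}.
  Root W: left subtree has 5 nodes {M, A, F, N, E}, right has 0 { }.
    Root N: left subtree has 3 nodes {M, A, F}, right has 1 {E}.
      Root A: left subtree has 1 node {M}, right has 1 {F}.
  Root V: left subtree has 1 node {R}, right has 1 {C}.

P, W, N, A, M, F, E, V, R, C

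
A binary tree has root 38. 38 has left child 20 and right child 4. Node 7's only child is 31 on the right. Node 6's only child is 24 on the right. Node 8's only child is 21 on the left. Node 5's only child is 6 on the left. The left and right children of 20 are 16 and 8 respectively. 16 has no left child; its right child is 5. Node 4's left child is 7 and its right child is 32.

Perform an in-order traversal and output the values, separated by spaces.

In-order visits the left subtree, then the node, then the right subtree.
At 38: go left to 20.
  At 20: go left to 16.
    At 16: no left child.
    Visit 16.
    At 16: go right to 5.
      At 5: go left to 6.
        At 6: no left child.
        Visit 6.
        At 6: go right to 24.
          24 is a leaf — visit 24.
      Visit 5.
      At 5: no right child.
  Visit 20.
  At 20: go right to 8.
    At 8: go left to 21.
      21 is a leaf — visit 21.
    Visit 8.
    At 8: no right child.
Visit 38.
At 38: go right to 4.
  At 4: go left to 7.
    At 7: no left child.
    Visit 7.
    At 7: go right to 31.
      31 is a leaf — visit 31.
  Visit 4.
  At 4: go right to 32.
    32 is a leaf — visit 32.

16 6 24 5 20 21 8 38 7 31 4 32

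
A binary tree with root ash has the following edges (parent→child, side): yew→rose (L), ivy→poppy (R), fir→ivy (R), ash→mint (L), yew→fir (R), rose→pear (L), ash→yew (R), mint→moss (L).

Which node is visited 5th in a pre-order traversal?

rose

Pre-order visits the node, then its left subtree, then its right subtree.
Visit ash.
At ash: go left to mint.
  Visit mint.
  At mint: go left to moss.
    moss is a leaf — visit moss.
  At mint: no right child.
At ash: go right to yew.
  Visit yew.
  At yew: go left to rose.
    Visit rose.
    At rose: go left to pear.
      pear is a leaf — visit pear.
    At rose: no right child.
  At yew: go right to fir.
    Visit fir.
    At fir: no left child.
    At fir: go right to ivy.
      Visit ivy.
      At ivy: no left child.
      At ivy: go right to poppy.
        poppy is a leaf — visit poppy.
Full pre-order sequence: ash, mint, moss, yew, rose, pear, fir, ivy, poppy.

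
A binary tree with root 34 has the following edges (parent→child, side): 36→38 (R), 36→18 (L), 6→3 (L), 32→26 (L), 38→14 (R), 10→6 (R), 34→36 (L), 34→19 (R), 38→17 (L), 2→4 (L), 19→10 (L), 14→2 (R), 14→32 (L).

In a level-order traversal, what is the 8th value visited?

Level-order visits nodes level by level from the root, left to right within each level.
Level 0: 34
Level 1: 36, 19
Level 2: 18, 38, 10
Level 3: 17, 14, 6
Level 4: 32, 2, 3
Level 5: 26, 4
Full level-order sequence: 34, 36, 19, 18, 38, 10, 17, 14, 6, 32, 2, 3, 26, 4.

14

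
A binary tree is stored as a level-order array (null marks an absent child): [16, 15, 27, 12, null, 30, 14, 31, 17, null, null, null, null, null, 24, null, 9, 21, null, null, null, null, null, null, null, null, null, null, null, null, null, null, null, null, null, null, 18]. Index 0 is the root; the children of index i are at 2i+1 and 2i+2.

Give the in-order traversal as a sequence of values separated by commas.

In-order visits the left subtree, then the node, then the right subtree.
At 16: go left to 15.
  At 15: go left to 12.
    At 12: go left to 31.
      At 31: no left child.
      Visit 31.
      At 31: go right to 9.
        9 is a leaf — visit 9.
    Visit 12.
    At 12: go right to 17.
      At 17: go left to 21.
        At 21: no left child.
        Visit 21.
        At 21: go right to 18.
          18 is a leaf — visit 18.
      Visit 17.
      At 17: no right child.
  Visit 15.
  At 15: no right child.
Visit 16.
At 16: go right to 27.
  At 27: go left to 30.
    30 is a leaf — visit 30.
  Visit 27.
  At 27: go right to 14.
    At 14: no left child.
    Visit 14.
    At 14: go right to 24.
      24 is a leaf — visit 24.

31, 9, 12, 21, 18, 17, 15, 16, 30, 27, 14, 24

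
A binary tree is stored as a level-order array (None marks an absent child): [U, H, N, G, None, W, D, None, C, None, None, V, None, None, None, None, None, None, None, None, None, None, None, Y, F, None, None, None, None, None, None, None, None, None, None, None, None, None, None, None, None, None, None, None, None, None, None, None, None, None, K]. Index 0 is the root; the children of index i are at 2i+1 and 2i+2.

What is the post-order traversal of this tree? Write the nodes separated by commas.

Post-order visits the left subtree, then the right subtree, then the node.
At U: go left to H.
  At H: go left to G.
    At G: no left child.
    At G: go right to C.
      C is a leaf — visit C.
    Visit G.
  At H: no right child.
  Visit H.
At U: go right to N.
  At N: go left to W.
    At W: go left to V.
      At V: go left to Y.
        Y is a leaf — visit Y.
      At V: go right to F.
        At F: no left child.
        At F: go right to K.
          K is a leaf — visit K.
        Visit F.
      Visit V.
    At W: no right child.
    Visit W.
  At N: go right to D.
    D is a leaf — visit D.
  Visit N.
Visit U.

C, G, H, Y, K, F, V, W, D, N, U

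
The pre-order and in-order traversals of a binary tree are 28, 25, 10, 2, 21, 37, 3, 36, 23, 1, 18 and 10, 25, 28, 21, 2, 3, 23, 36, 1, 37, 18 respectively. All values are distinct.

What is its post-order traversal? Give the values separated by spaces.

The first element of pre-order is the root; it splits in-order into left and right subtrees.
Root 28: left subtree has 2 nodes {10, 25}, right has 8 {21, 2, 3, 23, 36, 1, 37, 18}.
  Root 25: left subtree has 1 node {10}, right has 0 { }.
  Root 2: left subtree has 1 node {21}, right has 6 {3, 23, 36, 1, 37, 18}.
    Root 37: left subtree has 4 nodes {3, 23, 36, 1}, right has 1 {18}.
      Root 3: left subtree has 0 nodes { }, right has 3 {23, 36, 1}.
        Root 36: left subtree has 1 node {23}, right has 1 {1}.

10 25 21 23 1 36 3 18 37 2 28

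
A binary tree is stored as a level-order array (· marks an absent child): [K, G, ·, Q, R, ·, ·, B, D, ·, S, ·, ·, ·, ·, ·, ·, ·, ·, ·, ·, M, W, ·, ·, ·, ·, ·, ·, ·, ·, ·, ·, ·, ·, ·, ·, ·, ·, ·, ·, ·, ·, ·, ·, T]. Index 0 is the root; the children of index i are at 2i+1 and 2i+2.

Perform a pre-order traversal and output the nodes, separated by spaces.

Pre-order visits the node, then its left subtree, then its right subtree.
Visit K.
At K: go left to G.
  Visit G.
  At G: go left to Q.
    Visit Q.
    At Q: go left to B.
      B is a leaf — visit B.
    At Q: go right to D.
      D is a leaf — visit D.
  At G: go right to R.
    Visit R.
    At R: no left child.
    At R: go right to S.
      Visit S.
      At S: go left to M.
        M is a leaf — visit M.
      At S: go right to W.
        Visit W.
        At W: go left to T.
          T is a leaf — visit T.
        At W: no right child.
At K: no right child.

K G Q B D R S M W T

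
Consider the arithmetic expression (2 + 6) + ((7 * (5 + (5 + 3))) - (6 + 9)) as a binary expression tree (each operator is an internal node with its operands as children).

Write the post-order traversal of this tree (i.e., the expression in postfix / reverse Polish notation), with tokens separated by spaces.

2 6 + 7 5 5 3 + + * 6 9 + - +

Post-order on an expression tree gives postfix notation: for each operator, emit left operand, right operand, then the operator.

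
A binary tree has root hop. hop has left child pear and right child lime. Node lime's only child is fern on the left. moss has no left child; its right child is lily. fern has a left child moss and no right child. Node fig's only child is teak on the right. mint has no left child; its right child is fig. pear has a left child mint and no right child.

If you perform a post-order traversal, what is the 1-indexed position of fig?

Post-order visits the left subtree, then the right subtree, then the node.
At hop: go left to pear.
  At pear: go left to mint.
    At mint: no left child.
    At mint: go right to fig.
      At fig: no left child.
      At fig: go right to teak.
        teak is a leaf — visit teak.
      Visit fig.
    Visit mint.
  At pear: no right child.
  Visit pear.
At hop: go right to lime.
  At lime: go left to fern.
    At fern: go left to moss.
      At moss: no left child.
      At moss: go right to lily.
        lily is a leaf — visit lily.
      Visit moss.
    At fern: no right child.
    Visit fern.
  At lime: no right child.
  Visit lime.
Visit hop.
Full post-order sequence: teak, fig, mint, pear, lily, moss, fern, lime, hop.

2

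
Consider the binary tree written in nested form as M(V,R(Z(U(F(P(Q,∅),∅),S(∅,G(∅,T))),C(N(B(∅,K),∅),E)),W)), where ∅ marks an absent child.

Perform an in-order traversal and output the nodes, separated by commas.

In-order visits the left subtree, then the node, then the right subtree.
At M: go left to V.
  V is a leaf — visit V.
Visit M.
At M: go right to R.
  At R: go left to Z.
    At Z: go left to U.
      At U: go left to F.
        At F: go left to P.
          At P: go left to Q.
            Q is a leaf — visit Q.
          Visit P.
          At P: no right child.
        Visit F.
        At F: no right child.
      Visit U.
      At U: go right to S.
        At S: no left child.
        Visit S.
        At S: go right to G.
          At G: no left child.
          Visit G.
          At G: go right to T.
            T is a leaf — visit T.
    Visit Z.
    At Z: go right to C.
      At C: go left to N.
        At N: go left to B.
          At B: no left child.
          Visit B.
          At B: go right to K.
            K is a leaf — visit K.
        Visit N.
        At N: no right child.
      Visit C.
      At C: go right to E.
        E is a leaf — visit E.
  Visit R.
  At R: go right to W.
    W is a leaf — visit W.

V, M, Q, P, F, U, S, G, T, Z, B, K, N, C, E, R, W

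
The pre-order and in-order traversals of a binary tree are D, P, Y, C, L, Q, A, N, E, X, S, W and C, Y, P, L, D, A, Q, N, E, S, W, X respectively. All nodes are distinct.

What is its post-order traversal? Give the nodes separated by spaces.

C Y L P A W S X E N Q D

The first element of pre-order is the root; it splits in-order into left and right subtrees.
Root D: left subtree has 4 nodes {C, Y, P, L}, right has 7 {A, Q, N, E, S, W, X}.
  Root P: left subtree has 2 nodes {C, Y}, right has 1 {L}.
    Root Y: left subtree has 1 node {C}, right has 0 { }.
  Root Q: left subtree has 1 node {A}, right has 5 {N, E, S, W, X}.
    Root N: left subtree has 0 nodes { }, right has 4 {E, S, W, X}.
      Root E: left subtree has 0 nodes { }, right has 3 {S, W, X}.
        Root X: left subtree has 2 nodes {S, W}, right has 0 { }.
          Root S: left subtree has 0 nodes { }, right has 1 {W}.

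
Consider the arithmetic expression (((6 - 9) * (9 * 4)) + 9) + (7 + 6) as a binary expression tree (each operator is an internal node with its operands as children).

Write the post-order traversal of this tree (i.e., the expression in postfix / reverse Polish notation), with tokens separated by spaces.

Post-order on an expression tree gives postfix notation: for each operator, emit left operand, right operand, then the operator.

6 9 - 9 4 * * 9 + 7 6 + +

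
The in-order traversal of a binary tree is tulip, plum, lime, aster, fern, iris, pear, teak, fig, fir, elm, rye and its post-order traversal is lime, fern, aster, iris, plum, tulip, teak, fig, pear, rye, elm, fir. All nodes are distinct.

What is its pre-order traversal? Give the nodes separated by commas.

fir, pear, tulip, plum, iris, aster, lime, fern, fig, teak, elm, rye

The last element of post-order is the root; it splits in-order into left and right subtrees.
Root fir: left subtree has 9 nodes {tulip, plum, lime, aster, fern, iris, pear, teak, fig}, right has 2 {elm, rye}.
  Root pear: left subtree has 6 nodes {tulip, plum, lime, aster, fern, iris}, right has 2 {teak, fig}.
    Root tulip: left subtree has 0 nodes { }, right has 5 {plum, lime, aster, fern, iris}.
      Root plum: left subtree has 0 nodes { }, right has 4 {lime, aster, fern, iris}.
        Root iris: left subtree has 3 nodes {lime, aster, fern}, right has 0 { }.
          Root aster: left subtree has 1 node {lime}, right has 1 {fern}.
    Root fig: left subtree has 1 node {teak}, right has 0 { }.
  Root elm: left subtree has 0 nodes { }, right has 1 {rye}.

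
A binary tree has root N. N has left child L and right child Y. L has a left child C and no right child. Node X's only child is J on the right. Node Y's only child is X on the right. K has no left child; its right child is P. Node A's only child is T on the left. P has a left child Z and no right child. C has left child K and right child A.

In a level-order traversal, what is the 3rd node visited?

Y

Level-order visits nodes level by level from the root, left to right within each level.
Level 0: N
Level 1: L, Y
Level 2: C, X
Level 3: K, A, J
Level 4: P, T
Level 5: Z
Full level-order sequence: N, L, Y, C, X, K, A, J, P, T, Z.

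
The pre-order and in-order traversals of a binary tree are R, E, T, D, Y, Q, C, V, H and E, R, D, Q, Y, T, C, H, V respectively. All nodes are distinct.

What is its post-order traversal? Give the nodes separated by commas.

The first element of pre-order is the root; it splits in-order into left and right subtrees.
Root R: left subtree has 1 node {E}, right has 7 {D, Q, Y, T, C, H, V}.
  Root T: left subtree has 3 nodes {D, Q, Y}, right has 3 {C, H, V}.
    Root D: left subtree has 0 nodes { }, right has 2 {Q, Y}.
      Root Y: left subtree has 1 node {Q}, right has 0 { }.
    Root C: left subtree has 0 nodes { }, right has 2 {H, V}.
      Root V: left subtree has 1 node {H}, right has 0 { }.

E, Q, Y, D, H, V, C, T, R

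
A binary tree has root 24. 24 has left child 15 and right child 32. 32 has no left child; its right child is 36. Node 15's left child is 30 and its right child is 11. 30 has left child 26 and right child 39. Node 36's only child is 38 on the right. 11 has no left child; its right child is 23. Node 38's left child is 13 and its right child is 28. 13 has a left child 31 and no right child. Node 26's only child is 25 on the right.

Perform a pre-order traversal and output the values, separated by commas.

24, 15, 30, 26, 25, 39, 11, 23, 32, 36, 38, 13, 31, 28

Pre-order visits the node, then its left subtree, then its right subtree.
Visit 24.
At 24: go left to 15.
  Visit 15.
  At 15: go left to 30.
    Visit 30.
    At 30: go left to 26.
      Visit 26.
      At 26: no left child.
      At 26: go right to 25.
        25 is a leaf — visit 25.
    At 30: go right to 39.
      39 is a leaf — visit 39.
  At 15: go right to 11.
    Visit 11.
    At 11: no left child.
    At 11: go right to 23.
      23 is a leaf — visit 23.
At 24: go right to 32.
  Visit 32.
  At 32: no left child.
  At 32: go right to 36.
    Visit 36.
    At 36: no left child.
    At 36: go right to 38.
      Visit 38.
      At 38: go left to 13.
        Visit 13.
        At 13: go left to 31.
          31 is a leaf — visit 31.
        At 13: no right child.
      At 38: go right to 28.
        28 is a leaf — visit 28.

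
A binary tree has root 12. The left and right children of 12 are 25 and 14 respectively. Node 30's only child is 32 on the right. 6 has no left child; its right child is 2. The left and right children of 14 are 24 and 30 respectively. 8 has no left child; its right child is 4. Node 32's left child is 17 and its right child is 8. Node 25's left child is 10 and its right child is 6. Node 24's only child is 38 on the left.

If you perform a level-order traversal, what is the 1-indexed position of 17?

11

Level-order visits nodes level by level from the root, left to right within each level.
Level 0: 12
Level 1: 25, 14
Level 2: 10, 6, 24, 30
Level 3: 2, 38, 32
Level 4: 17, 8
Level 5: 4
Full level-order sequence: 12, 25, 14, 10, 6, 24, 30, 2, 38, 32, 17, 8, 4.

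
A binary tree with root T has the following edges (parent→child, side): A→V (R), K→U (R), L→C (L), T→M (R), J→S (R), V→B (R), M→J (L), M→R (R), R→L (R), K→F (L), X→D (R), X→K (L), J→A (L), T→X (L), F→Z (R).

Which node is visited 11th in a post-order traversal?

J

Post-order visits the left subtree, then the right subtree, then the node.
At T: go left to X.
  At X: go left to K.
    At K: go left to F.
      At F: no left child.
      At F: go right to Z.
        Z is a leaf — visit Z.
      Visit F.
    At K: go right to U.
      U is a leaf — visit U.
    Visit K.
  At X: go right to D.
    D is a leaf — visit D.
  Visit X.
At T: go right to M.
  At M: go left to J.
    At J: go left to A.
      At A: no left child.
      At A: go right to V.
        At V: no left child.
        At V: go right to B.
          B is a leaf — visit B.
        Visit V.
      Visit A.
    At J: go right to S.
      S is a leaf — visit S.
    Visit J.
  At M: go right to R.
    At R: no left child.
    At R: go right to L.
      At L: go left to C.
        C is a leaf — visit C.
      At L: no right child.
      Visit L.
    Visit R.
  Visit M.
Visit T.
Full post-order sequence: Z, F, U, K, D, X, B, V, A, S, J, C, L, R, M, T.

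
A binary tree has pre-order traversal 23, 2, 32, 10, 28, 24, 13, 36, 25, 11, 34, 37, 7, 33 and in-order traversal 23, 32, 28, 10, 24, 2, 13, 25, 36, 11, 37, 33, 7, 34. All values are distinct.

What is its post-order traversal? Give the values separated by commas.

The first element of pre-order is the root; it splits in-order into left and right subtrees.
Root 23: left subtree has 0 nodes { }, right has 13 {32, 28, 10, 24, 2, 13, 25, 36, 11, 37, 33, 7, 34}.
  Root 2: left subtree has 4 nodes {32, 28, 10, 24}, right has 8 {13, 25, 36, 11, 37, 33, 7, 34}.
    Root 32: left subtree has 0 nodes { }, right has 3 {28, 10, 24}.
      Root 10: left subtree has 1 node {28}, right has 1 {24}.
    Root 13: left subtree has 0 nodes { }, right has 7 {25, 36, 11, 37, 33, 7, 34}.
      Root 36: left subtree has 1 node {25}, right has 5 {11, 37, 33, 7, 34}.
        Root 11: left subtree has 0 nodes { }, right has 4 {37, 33, 7, 34}.
          Root 34: left subtree has 3 nodes {37, 33, 7}, right has 0 { }.
            Root 37: left subtree has 0 nodes { }, right has 2 {33, 7}.
              Root 7: left subtree has 1 node {33}, right has 0 { }.

28, 24, 10, 32, 25, 33, 7, 37, 34, 11, 36, 13, 2, 23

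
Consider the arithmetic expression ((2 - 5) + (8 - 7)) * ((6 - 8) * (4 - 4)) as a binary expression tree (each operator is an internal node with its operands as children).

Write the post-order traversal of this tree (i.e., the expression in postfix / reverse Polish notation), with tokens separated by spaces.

2 5 - 8 7 - + 6 8 - 4 4 - * *

Post-order on an expression tree gives postfix notation: for each operator, emit left operand, right operand, then the operator.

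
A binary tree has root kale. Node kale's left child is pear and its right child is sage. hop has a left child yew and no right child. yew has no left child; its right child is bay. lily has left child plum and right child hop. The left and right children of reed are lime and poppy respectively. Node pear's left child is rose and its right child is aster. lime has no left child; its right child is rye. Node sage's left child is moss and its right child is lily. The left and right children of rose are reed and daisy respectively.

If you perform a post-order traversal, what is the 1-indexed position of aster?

7

Post-order visits the left subtree, then the right subtree, then the node.
At kale: go left to pear.
  At pear: go left to rose.
    At rose: go left to reed.
      At reed: go left to lime.
        At lime: no left child.
        At lime: go right to rye.
          rye is a leaf — visit rye.
        Visit lime.
      At reed: go right to poppy.
        poppy is a leaf — visit poppy.
      Visit reed.
    At rose: go right to daisy.
      daisy is a leaf — visit daisy.
    Visit rose.
  At pear: go right to aster.
    aster is a leaf — visit aster.
  Visit pear.
At kale: go right to sage.
  At sage: go left to moss.
    moss is a leaf — visit moss.
  At sage: go right to lily.
    At lily: go left to plum.
      plum is a leaf — visit plum.
    At lily: go right to hop.
      At hop: go left to yew.
        At yew: no left child.
        At yew: go right to bay.
          bay is a leaf — visit bay.
        Visit yew.
      At hop: no right child.
      Visit hop.
    Visit lily.
  Visit sage.
Visit kale.
Full post-order sequence: rye, lime, poppy, reed, daisy, rose, aster, pear, moss, plum, bay, yew, hop, lily, sage, kale.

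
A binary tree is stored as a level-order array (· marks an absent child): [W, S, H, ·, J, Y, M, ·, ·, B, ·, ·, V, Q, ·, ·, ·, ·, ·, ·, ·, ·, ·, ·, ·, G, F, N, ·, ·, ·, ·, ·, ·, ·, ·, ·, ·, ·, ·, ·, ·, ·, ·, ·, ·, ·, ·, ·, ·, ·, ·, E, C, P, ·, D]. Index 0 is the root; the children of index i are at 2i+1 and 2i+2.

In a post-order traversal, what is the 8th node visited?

Post-order visits the left subtree, then the right subtree, then the node.
At W: go left to S.
  At S: no left child.
  At S: go right to J.
    At J: go left to B.
      B is a leaf — visit B.
    At J: no right child.
    Visit J.
  Visit S.
At W: go right to H.
  At H: go left to Y.
    At Y: no left child.
    At Y: go right to V.
      At V: go left to G.
        At G: no left child.
        At G: go right to E.
          E is a leaf — visit E.
        Visit G.
      At V: go right to F.
        At F: go left to C.
          C is a leaf — visit C.
        At F: go right to P.
          P is a leaf — visit P.
        Visit F.
      Visit V.
    Visit Y.
  At H: go right to M.
    At M: go left to Q.
      At Q: go left to N.
        At N: no left child.
        At N: go right to D.
          D is a leaf — visit D.
        Visit N.
      At Q: no right child.
      Visit Q.
    At M: no right child.
    Visit M.
  Visit H.
Visit W.
Full post-order sequence: B, J, S, E, G, C, P, F, V, Y, D, N, Q, M, H, W.

F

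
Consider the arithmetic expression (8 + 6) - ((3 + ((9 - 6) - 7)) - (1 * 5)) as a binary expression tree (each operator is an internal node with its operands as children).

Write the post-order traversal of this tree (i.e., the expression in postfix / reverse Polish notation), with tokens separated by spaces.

Post-order on an expression tree gives postfix notation: for each operator, emit left operand, right operand, then the operator.

8 6 + 3 9 6 - 7 - + 1 5 * - -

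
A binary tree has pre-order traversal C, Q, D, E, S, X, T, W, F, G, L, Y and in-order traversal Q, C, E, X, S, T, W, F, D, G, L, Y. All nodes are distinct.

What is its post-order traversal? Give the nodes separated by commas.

Q, X, F, W, T, S, E, Y, L, G, D, C

The first element of pre-order is the root; it splits in-order into left and right subtrees.
Root C: left subtree has 1 node {Q}, right has 10 {E, X, S, T, W, F, D, G, L, Y}.
  Root D: left subtree has 6 nodes {E, X, S, T, W, F}, right has 3 {G, L, Y}.
    Root E: left subtree has 0 nodes { }, right has 5 {X, S, T, W, F}.
      Root S: left subtree has 1 node {X}, right has 3 {T, W, F}.
        Root T: left subtree has 0 nodes { }, right has 2 {W, F}.
          Root W: left subtree has 0 nodes { }, right has 1 {F}.
    Root G: left subtree has 0 nodes { }, right has 2 {L, Y}.
      Root L: left subtree has 0 nodes { }, right has 1 {Y}.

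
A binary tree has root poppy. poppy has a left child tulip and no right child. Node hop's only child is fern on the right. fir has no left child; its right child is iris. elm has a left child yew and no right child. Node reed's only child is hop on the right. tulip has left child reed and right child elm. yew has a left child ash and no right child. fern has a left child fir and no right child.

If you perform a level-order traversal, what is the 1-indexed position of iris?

Level-order visits nodes level by level from the root, left to right within each level.
Level 0: poppy
Level 1: tulip
Level 2: reed, elm
Level 3: hop, yew
Level 4: fern, ash
Level 5: fir
Level 6: iris
Full level-order sequence: poppy, tulip, reed, elm, hop, yew, fern, ash, fir, iris.

10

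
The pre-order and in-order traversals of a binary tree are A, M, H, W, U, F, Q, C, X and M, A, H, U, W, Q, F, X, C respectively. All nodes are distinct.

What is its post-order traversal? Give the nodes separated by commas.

The first element of pre-order is the root; it splits in-order into left and right subtrees.
Root A: left subtree has 1 node {M}, right has 7 {H, U, W, Q, F, X, C}.
  Root H: left subtree has 0 nodes { }, right has 6 {U, W, Q, F, X, C}.
    Root W: left subtree has 1 node {U}, right has 4 {Q, F, X, C}.
      Root F: left subtree has 1 node {Q}, right has 2 {X, C}.
        Root C: left subtree has 1 node {X}, right has 0 { }.

M, U, Q, X, C, F, W, H, A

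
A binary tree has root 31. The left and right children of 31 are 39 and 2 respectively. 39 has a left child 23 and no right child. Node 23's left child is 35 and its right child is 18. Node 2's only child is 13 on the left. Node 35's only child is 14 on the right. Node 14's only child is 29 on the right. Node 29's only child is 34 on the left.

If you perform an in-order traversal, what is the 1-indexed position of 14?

2

In-order visits the left subtree, then the node, then the right subtree.
At 31: go left to 39.
  At 39: go left to 23.
    At 23: go left to 35.
      At 35: no left child.
      Visit 35.
      At 35: go right to 14.
        At 14: no left child.
        Visit 14.
        At 14: go right to 29.
          At 29: go left to 34.
            34 is a leaf — visit 34.
          Visit 29.
          At 29: no right child.
    Visit 23.
    At 23: go right to 18.
      18 is a leaf — visit 18.
  Visit 39.
  At 39: no right child.
Visit 31.
At 31: go right to 2.
  At 2: go left to 13.
    13 is a leaf — visit 13.
  Visit 2.
  At 2: no right child.
Full in-order sequence: 35, 14, 34, 29, 23, 18, 39, 31, 13, 2.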